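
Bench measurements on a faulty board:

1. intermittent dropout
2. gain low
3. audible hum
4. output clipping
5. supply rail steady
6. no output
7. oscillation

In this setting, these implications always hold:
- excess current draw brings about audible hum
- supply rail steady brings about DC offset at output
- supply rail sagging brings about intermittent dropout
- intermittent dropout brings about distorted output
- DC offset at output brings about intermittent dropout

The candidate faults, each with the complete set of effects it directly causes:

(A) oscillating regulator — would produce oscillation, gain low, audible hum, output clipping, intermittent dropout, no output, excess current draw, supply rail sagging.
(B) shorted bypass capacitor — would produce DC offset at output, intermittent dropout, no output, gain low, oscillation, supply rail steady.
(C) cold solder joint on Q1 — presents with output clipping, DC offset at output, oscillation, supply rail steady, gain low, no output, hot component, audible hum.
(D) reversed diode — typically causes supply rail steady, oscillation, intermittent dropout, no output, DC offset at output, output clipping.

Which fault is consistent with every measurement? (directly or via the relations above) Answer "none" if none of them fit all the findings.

Testing each hypothesis:
(A) oscillating regulator — intermittent dropout yes; gain low yes; audible hum yes; output clipping yes; supply rail steady NO; no output yes; oscillation yes
(B) shorted bypass capacitor — does not account for audible hum, output clipping
(C) cold solder joint on Q1 — accounts for every observation (intermittent dropout through DC offset at output → intermittent dropout)
(D) reversed diode — does not account for gain low, audible hum
(C) is the only candidate with no mismatches.

C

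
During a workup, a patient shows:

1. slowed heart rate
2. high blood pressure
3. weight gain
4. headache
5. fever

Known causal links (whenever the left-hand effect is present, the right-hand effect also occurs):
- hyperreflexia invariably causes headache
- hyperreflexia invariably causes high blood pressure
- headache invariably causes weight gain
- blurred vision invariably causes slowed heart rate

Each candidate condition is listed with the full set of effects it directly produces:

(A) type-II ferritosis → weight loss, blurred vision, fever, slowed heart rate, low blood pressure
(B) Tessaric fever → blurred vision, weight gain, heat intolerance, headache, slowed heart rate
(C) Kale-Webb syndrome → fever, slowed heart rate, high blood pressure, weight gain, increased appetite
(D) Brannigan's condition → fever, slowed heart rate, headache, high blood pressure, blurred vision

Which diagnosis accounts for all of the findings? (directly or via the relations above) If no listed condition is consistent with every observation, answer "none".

Testing each hypothesis:
(A) type-II ferritosis — slowed heart rate ✓; high blood pressure ✗; weight gain ✗; headache ✗; fever ✓
(B) Tessaric fever — slowed heart rate ✓; high blood pressure ✗; weight gain ✓; headache ✓; fever ✗
(C) Kale-Webb syndrome — does not account for headache
(D) Brannigan's condition — slowed heart rate ✓; high blood pressure ✓; weight gain ✓ (via headache → weight gain); headache ✓; fever ✓
(D) alone accounts for all the evidence.

D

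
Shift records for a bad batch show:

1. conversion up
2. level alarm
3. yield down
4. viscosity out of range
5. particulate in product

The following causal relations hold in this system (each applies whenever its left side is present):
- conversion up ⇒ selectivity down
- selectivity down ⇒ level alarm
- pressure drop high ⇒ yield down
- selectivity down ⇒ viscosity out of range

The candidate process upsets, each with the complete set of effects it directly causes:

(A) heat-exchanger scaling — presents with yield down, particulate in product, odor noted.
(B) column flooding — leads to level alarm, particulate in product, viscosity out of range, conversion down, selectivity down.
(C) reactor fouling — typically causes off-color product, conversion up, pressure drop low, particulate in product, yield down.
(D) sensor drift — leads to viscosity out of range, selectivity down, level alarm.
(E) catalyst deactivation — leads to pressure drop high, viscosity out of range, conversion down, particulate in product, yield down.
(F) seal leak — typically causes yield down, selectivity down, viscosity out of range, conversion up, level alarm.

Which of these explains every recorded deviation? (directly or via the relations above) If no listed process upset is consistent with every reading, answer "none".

For each candidate, compare predicted effects to what was observed:
(A) heat-exchanger scaling — conversion up -; level alarm -; yield down +; viscosity out of range -; particulate in product +
(B) column flooding — conversion up -; level alarm +; yield down -; viscosity out of range +; particulate in product +
(C) reactor fouling — conversion up +; level alarm + (by conversion up → selectivity down → level alarm); yield down +; viscosity out of range + (by conversion up → selectivity down → viscosity out of range); particulate in product +
(D) sensor drift — conversion up -; level alarm +; yield down -; viscosity out of range +; particulate in product -
(E) catalyst deactivation — fails on conversion up, level alarm (predicts conversion down, not conversion up)
(F) seal leak — conversion up +; level alarm +; yield down +; viscosity out of range +; particulate in product -
(C) alone accounts for all the evidence.

C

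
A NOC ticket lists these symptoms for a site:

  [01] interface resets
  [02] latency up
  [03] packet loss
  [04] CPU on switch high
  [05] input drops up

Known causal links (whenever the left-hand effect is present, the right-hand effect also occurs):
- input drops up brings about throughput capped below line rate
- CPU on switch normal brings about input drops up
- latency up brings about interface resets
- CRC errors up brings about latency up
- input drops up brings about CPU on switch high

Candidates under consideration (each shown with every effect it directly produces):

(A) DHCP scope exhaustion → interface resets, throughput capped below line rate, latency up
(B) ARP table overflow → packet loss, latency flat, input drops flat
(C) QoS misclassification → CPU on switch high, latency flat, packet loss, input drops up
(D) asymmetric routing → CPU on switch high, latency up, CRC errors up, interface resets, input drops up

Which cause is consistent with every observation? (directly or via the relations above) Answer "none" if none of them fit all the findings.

none

Testing each hypothesis:
(A) DHCP scope exhaustion — interface resets yes; latency up yes; packet loss NO; CPU on switch high NO; input drops up NO
(B) ARP table overflow — fails on interface resets, latency up, CPU on switch high, input drops up (predicts latency flat, not latency up; predicts input drops flat, not input drops up)
(C) QoS misclassification — fails on interface resets, latency up (predicts latency flat, not latency up)
(D) asymmetric routing — does not account for packet loss
None of the listed candidates fits everything.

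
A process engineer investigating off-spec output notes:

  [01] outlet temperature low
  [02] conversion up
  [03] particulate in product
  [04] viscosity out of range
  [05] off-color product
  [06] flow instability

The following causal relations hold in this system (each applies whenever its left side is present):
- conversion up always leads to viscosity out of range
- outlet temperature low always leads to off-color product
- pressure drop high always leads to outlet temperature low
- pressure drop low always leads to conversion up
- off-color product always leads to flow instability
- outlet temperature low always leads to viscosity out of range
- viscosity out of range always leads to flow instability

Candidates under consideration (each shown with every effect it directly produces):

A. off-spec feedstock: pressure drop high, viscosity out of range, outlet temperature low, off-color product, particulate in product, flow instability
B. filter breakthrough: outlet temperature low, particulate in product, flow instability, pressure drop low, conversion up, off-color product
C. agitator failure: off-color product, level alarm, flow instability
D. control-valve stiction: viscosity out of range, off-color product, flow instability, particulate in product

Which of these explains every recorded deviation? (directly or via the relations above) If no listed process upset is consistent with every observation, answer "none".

Checking each candidate against the observations:
(A) off-spec feedstock — does not account for conversion up
(B) filter breakthrough — accounts for every observation (viscosity out of range by conversion up → viscosity out of range)
(C) agitator failure — does not account for outlet temperature low, conversion up, particulate in product, viscosity out of range
(D) control-valve stiction — does not account for outlet temperature low, conversion up
Only (B) is consistent with every observation.

B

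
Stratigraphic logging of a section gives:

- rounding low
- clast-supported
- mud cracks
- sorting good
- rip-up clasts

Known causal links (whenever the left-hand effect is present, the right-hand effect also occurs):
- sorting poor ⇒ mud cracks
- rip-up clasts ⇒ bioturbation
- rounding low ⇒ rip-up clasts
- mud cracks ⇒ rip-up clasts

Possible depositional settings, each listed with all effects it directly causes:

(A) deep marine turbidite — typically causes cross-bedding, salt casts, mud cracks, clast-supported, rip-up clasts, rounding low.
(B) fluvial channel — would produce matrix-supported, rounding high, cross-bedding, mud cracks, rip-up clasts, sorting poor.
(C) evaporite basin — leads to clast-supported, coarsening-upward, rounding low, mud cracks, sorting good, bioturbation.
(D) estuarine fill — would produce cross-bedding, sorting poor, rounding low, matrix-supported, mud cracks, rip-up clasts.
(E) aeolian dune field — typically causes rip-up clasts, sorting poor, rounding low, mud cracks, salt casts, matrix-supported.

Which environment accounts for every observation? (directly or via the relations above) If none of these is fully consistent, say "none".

Testing each hypothesis:
(A) deep marine turbidite — does not account for sorting good
(B) fluvial channel — fails on rounding low, clast-supported, sorting good (predicts rounding high, not rounding low; predicts matrix-supported, not clast-supported; predicts sorting poor, not sorting good)
(C) evaporite basin — accounts for every observation (rip-up clasts by rounding low → rip-up clasts)
(D) estuarine fill — fails on clast-supported, sorting good (predicts matrix-supported, not clast-supported; predicts sorting poor, not sorting good)
(E) aeolian dune field — rounding low match; clast-supported miss; mud cracks match; sorting good miss; rip-up clasts match
(C) is the only candidate with no mismatches.

C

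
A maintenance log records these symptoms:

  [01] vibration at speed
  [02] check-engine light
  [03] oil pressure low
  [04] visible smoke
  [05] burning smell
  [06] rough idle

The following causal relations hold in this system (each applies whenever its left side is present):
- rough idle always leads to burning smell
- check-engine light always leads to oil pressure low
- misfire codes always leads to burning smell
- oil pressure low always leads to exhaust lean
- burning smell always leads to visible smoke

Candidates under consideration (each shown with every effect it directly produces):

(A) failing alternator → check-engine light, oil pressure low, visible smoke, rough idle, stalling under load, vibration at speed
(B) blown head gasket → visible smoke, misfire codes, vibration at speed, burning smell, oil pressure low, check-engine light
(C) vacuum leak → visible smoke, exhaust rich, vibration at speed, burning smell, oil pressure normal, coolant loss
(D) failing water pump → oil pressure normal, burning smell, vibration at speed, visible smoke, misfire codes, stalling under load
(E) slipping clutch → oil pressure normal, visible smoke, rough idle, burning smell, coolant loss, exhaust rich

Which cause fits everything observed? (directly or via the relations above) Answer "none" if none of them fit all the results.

For each candidate, compare predicted effects to what was observed:
(A) failing alternator — accounts for every observation (burning smell by rough idle → burning smell)
(B) blown head gasket — does not account for rough idle
(C) vacuum leak — vibration at speed +; check-engine light -; oil pressure low -; visible smoke +; burning smell +; rough idle -
(D) failing water pump — vibration at speed +; check-engine light -; oil pressure low -; visible smoke +; burning smell +; rough idle -
(E) slipping clutch — fails on vibration at speed, check-engine light, oil pressure low (predicts oil pressure normal, not oil pressure low)
Only (A) is consistent with every observation.

A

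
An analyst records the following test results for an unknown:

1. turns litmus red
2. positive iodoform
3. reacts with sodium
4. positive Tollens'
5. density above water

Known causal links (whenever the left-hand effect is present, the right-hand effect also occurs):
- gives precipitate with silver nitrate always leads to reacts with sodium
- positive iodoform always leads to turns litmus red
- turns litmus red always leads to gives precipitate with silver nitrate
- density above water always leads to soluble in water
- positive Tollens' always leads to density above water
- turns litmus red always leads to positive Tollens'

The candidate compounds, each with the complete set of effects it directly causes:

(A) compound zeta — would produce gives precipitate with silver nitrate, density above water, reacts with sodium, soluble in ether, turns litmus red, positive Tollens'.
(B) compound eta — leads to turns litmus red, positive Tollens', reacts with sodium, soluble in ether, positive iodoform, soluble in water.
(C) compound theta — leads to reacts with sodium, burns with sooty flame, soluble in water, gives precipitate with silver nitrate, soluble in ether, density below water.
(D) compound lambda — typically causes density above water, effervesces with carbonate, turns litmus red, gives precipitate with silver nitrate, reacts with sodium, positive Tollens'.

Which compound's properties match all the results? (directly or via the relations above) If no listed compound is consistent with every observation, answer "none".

For each candidate, compare predicted effects to what was observed:
(A) compound zeta — turns litmus red ✓; positive iodoform ✗; reacts with sodium ✓; positive Tollens' ✓; density above water ✓
(B) compound eta — turns litmus red ✓; positive iodoform ✓; reacts with sodium ✓; positive Tollens' ✓; density above water ✓ (by positive Tollens' → density above water)
(C) compound theta — fails on turns litmus red, positive iodoform, positive Tollens', density above water (predicts density below water, not density above water)
(D) compound lambda — turns litmus red ✓; positive iodoform ✗; reacts with sodium ✓; positive Tollens' ✓; density above water ✓
(B) is the only candidate with no mismatches.

B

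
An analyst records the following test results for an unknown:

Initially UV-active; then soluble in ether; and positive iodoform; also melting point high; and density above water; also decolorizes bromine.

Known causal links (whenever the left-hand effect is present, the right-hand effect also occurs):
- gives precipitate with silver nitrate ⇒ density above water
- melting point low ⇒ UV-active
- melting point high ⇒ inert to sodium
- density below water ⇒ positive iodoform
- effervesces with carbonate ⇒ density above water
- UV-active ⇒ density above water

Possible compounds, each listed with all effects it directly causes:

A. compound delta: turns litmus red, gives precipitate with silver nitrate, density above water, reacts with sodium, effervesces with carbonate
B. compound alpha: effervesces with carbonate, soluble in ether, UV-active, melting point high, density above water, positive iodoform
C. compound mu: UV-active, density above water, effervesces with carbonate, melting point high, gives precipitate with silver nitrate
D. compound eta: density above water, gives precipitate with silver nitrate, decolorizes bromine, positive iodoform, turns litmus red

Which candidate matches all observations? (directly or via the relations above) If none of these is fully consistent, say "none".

none

For each candidate, compare predicted effects to what was observed:
(A) compound delta — UV-active -; soluble in ether -; positive iodoform -; melting point high -; density above water +; decolorizes bromine -
(B) compound alpha — UV-active +; soluble in ether +; positive iodoform +; melting point high +; density above water +; decolorizes bromine -
(C) compound mu — UV-active +; soluble in ether -; positive iodoform -; melting point high +; density above water +; decolorizes bromine -
(D) compound eta — UV-active -; soluble in ether -; positive iodoform +; melting point high -; density above water +; decolorizes bromine +
No candidate is consistent with all observations.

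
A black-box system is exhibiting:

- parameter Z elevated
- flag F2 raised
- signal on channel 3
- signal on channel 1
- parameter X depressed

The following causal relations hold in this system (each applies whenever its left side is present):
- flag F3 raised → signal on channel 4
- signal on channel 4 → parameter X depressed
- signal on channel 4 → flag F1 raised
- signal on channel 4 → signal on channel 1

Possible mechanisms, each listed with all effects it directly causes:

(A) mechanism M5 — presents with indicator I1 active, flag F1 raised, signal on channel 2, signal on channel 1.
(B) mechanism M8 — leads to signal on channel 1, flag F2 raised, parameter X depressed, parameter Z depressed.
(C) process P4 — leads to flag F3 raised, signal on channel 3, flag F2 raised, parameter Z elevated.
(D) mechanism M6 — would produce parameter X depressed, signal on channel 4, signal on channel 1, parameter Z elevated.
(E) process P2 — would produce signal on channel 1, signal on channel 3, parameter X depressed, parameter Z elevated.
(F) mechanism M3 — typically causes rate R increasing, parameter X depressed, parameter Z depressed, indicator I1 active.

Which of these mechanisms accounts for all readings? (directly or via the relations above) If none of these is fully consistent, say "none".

C

Per-candidate check:
(A) mechanism M5 — does not account for parameter Z elevated, flag F2 raised, signal on channel 3, parameter X depressed
(B) mechanism M8 — fails on parameter Z elevated, signal on channel 3 (predicts parameter Z depressed, not parameter Z elevated)
(C) process P4 — accounts for every observation (signal on channel 1 via flag F3 raised → signal on channel 4 → signal on channel 1)
(D) mechanism M6 — parameter Z elevated ✓; flag F2 raised ✗; signal on channel 3 ✗; signal on channel 1 ✓; parameter X depressed ✓
(E) process P2 — does not account for flag F2 raised
(F) mechanism M3 — parameter Z elevated ✗; flag F2 raised ✗; signal on channel 3 ✗; signal on channel 1 ✗; parameter X depressed ✓
(C) is the only candidate with no mismatches.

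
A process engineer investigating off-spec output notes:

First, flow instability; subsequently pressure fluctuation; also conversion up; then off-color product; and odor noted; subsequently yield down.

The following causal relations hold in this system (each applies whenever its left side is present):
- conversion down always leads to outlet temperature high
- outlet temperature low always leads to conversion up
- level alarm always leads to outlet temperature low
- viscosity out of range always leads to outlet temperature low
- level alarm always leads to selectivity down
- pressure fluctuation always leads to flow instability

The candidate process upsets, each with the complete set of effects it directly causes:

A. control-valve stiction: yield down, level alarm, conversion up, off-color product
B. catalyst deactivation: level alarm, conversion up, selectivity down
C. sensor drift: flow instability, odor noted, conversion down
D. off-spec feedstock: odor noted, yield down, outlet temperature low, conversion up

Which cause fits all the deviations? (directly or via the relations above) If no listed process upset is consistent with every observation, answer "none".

Testing each hypothesis:
(A) control-valve stiction — flow instability -; pressure fluctuation -; conversion up +; off-color product +; odor noted -; yield down +
(B) catalyst deactivation — flow instability -; pressure fluctuation -; conversion up +; off-color product -; odor noted -; yield down -
(C) sensor drift — flow instability +; pressure fluctuation -; conversion up -; off-color product -; odor noted +; yield down -
(D) off-spec feedstock — does not account for flow instability, pressure fluctuation, off-color product
Every candidate fails on at least one observation.

none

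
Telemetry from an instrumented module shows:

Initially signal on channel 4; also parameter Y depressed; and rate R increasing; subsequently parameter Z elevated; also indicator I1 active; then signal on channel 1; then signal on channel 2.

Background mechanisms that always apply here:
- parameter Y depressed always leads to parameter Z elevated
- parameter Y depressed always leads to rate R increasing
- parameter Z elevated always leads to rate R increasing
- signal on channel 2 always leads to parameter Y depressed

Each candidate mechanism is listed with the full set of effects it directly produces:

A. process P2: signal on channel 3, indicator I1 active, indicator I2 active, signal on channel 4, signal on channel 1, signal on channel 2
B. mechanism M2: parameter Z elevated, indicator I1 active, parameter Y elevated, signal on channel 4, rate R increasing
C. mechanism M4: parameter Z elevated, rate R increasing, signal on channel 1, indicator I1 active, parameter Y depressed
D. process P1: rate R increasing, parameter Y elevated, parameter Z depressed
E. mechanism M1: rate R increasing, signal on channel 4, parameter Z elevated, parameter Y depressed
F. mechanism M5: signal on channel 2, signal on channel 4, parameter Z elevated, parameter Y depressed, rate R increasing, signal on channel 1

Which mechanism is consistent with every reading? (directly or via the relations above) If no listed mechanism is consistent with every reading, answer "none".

A

Checking each candidate against the observations:
(A) process P2 — signal on channel 4 yes; parameter Y depressed yes (via signal on channel 2 → parameter Y depressed); rate R increasing yes (via signal on channel 2 → parameter Y depressed → rate R increasing); parameter Z elevated yes (via signal on channel 2 → parameter Y depressed → parameter Z elevated); indicator I1 active yes; signal on channel 1 yes; signal on channel 2 yes
(B) mechanism M2 — signal on channel 4 yes; parameter Y depressed NO; rate R increasing yes; parameter Z elevated yes; indicator I1 active yes; signal on channel 1 NO; signal on channel 2 NO
(C) mechanism M4 — signal on channel 4 NO; parameter Y depressed yes; rate R increasing yes; parameter Z elevated yes; indicator I1 active yes; signal on channel 1 yes; signal on channel 2 NO
(D) process P1 — signal on channel 4 NO; parameter Y depressed NO; rate R increasing yes; parameter Z elevated NO; indicator I1 active NO; signal on channel 1 NO; signal on channel 2 NO
(E) mechanism M1 — does not account for indicator I1 active, signal on channel 1, signal on channel 2
(F) mechanism M5 — does not account for indicator I1 active
(A) alone accounts for all the evidence.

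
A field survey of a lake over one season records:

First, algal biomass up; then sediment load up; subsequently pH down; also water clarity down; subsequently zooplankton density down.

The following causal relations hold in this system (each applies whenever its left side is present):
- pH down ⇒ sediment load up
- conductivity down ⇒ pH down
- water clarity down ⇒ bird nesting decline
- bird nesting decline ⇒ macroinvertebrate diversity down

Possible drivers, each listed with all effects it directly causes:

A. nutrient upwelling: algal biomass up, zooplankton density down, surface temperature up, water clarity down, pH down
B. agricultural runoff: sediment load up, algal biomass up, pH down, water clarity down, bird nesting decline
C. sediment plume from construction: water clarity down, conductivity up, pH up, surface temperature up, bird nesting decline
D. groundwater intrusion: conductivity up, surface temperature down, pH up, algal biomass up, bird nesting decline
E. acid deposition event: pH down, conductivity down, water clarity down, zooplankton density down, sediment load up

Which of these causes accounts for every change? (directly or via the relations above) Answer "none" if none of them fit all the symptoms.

A

Testing each hypothesis:
(A) nutrient upwelling — accounts for every observation (sediment load up by pH down → sediment load up)
(B) agricultural runoff — algal biomass up match; sediment load up match; pH down match; water clarity down match; zooplankton density down miss
(C) sediment plume from construction — fails on algal biomass up, sediment load up, pH down, zooplankton density down (predicts pH up, not pH down)
(D) groundwater intrusion — algal biomass up match; sediment load up miss; pH down miss; water clarity down miss; zooplankton density down miss
(E) acid deposition event — does not account for algal biomass up
(A) alone accounts for all the evidence.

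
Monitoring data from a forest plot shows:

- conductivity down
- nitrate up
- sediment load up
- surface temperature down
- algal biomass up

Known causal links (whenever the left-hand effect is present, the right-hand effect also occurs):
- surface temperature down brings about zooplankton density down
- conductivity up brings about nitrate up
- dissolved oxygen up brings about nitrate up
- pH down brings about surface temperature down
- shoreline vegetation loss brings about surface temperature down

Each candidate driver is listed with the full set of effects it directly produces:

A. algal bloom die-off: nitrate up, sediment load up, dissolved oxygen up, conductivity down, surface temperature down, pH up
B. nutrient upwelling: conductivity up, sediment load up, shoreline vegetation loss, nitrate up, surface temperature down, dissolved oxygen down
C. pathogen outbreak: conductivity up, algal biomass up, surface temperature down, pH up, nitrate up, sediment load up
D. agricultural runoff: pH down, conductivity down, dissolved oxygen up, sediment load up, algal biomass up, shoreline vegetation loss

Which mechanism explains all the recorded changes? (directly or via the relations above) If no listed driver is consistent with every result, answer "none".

D

Testing each hypothesis:
(A) algal bloom die-off — conductivity down yes; nitrate up yes; sediment load up yes; surface temperature down yes; algal biomass up NO
(B) nutrient upwelling — fails on conductivity down, algal biomass up (predicts conductivity up, not conductivity down)
(C) pathogen outbreak — conductivity down NO; nitrate up yes; sediment load up yes; surface temperature down yes; algal biomass up yes
(D) agricultural runoff — conductivity down yes; nitrate up yes (by dissolved oxygen up → nitrate up); sediment load up yes; surface temperature down yes (by pH down → surface temperature down); algal biomass up yes
(D) alone accounts for all the evidence.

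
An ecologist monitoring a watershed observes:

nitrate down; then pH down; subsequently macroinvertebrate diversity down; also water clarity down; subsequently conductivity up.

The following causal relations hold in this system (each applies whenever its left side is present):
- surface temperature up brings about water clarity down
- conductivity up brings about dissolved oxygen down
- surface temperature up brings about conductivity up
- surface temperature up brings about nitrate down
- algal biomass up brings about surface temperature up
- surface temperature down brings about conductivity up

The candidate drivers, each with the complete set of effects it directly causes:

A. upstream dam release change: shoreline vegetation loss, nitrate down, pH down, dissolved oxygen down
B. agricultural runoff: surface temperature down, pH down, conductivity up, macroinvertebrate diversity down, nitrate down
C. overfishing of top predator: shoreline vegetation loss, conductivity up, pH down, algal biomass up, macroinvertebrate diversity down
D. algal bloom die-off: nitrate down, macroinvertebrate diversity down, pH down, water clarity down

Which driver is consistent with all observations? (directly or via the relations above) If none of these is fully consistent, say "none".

C

Checking each candidate against the observations:
(A) upstream dam release change — does not account for macroinvertebrate diversity down, water clarity down, conductivity up
(B) agricultural runoff — does not account for water clarity down
(C) overfishing of top predator — accounts for every observation (nitrate down through algal biomass up → surface temperature up → nitrate down)
(D) algal bloom die-off — does not account for conductivity up
(C) is the only candidate with no mismatches.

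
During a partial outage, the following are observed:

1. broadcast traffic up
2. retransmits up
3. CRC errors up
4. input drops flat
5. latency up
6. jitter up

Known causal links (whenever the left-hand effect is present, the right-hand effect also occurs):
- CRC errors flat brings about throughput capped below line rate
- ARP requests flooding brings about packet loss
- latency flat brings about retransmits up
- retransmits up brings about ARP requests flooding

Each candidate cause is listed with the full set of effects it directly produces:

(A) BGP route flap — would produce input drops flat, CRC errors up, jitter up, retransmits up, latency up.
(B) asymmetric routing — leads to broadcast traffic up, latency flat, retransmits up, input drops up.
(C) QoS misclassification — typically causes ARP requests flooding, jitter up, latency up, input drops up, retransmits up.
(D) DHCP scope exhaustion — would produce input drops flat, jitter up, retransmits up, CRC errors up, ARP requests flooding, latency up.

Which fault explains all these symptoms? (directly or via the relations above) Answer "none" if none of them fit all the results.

none

Per-candidate check:
(A) BGP route flap — broadcast traffic up -; retransmits up +; CRC errors up +; input drops flat +; latency up +; jitter up +
(B) asymmetric routing — broadcast traffic up +; retransmits up +; CRC errors up -; input drops flat -; latency up -; jitter up -
(C) QoS misclassification — fails on broadcast traffic up, CRC errors up, input drops flat (predicts input drops up, not input drops flat)
(D) DHCP scope exhaustion — does not account for broadcast traffic up
No candidate is consistent with all observations.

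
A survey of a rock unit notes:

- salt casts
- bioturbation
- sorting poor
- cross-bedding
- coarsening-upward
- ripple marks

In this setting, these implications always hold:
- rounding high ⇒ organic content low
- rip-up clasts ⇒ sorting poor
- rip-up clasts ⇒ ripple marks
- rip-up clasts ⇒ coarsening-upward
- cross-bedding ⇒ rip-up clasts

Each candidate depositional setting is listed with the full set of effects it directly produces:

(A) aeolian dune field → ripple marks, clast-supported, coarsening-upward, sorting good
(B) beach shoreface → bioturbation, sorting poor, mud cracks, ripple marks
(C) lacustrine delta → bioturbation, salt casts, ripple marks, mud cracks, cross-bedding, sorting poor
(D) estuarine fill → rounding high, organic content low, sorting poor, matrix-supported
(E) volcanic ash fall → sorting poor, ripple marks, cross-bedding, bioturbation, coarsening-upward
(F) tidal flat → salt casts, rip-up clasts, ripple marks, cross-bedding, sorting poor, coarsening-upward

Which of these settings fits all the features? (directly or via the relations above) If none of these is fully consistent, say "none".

C

Per-candidate check:
(A) aeolian dune field — fails on salt casts, bioturbation, sorting poor, cross-bedding (predicts sorting good, not sorting poor)
(B) beach shoreface — salt casts miss; bioturbation match; sorting poor match; cross-bedding miss; coarsening-upward miss; ripple marks match
(C) lacustrine delta — accounts for every observation (coarsening-upward through cross-bedding → rip-up clasts → coarsening-upward)
(D) estuarine fill — salt casts miss; bioturbation miss; sorting poor match; cross-bedding miss; coarsening-upward miss; ripple marks miss
(E) volcanic ash fall — salt casts miss; bioturbation match; sorting poor match; cross-bedding match; coarsening-upward match; ripple marks match
(F) tidal flat — salt casts match; bioturbation miss; sorting poor match; cross-bedding match; coarsening-upward match; ripple marks match
(C) alone accounts for all the evidence.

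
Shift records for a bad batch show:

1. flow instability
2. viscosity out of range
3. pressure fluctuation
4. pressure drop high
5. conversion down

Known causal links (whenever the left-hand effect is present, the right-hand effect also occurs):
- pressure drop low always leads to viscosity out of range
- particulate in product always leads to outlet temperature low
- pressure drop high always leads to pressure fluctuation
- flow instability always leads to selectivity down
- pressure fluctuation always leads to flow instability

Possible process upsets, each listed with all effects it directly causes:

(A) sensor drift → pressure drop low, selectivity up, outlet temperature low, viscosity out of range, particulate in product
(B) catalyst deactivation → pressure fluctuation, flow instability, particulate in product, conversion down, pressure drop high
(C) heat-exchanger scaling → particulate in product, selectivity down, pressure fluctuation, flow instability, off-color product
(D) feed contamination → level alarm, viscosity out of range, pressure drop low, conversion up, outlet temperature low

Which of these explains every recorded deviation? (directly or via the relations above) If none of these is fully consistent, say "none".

none

Checking each candidate against the observations:
(A) sensor drift — fails on flow instability, pressure fluctuation, pressure drop high, conversion down (predicts pressure drop low, not pressure drop high)
(B) catalyst deactivation — flow instability match; viscosity out of range miss; pressure fluctuation match; pressure drop high match; conversion down match
(C) heat-exchanger scaling — does not account for viscosity out of range, pressure drop high, conversion down
(D) feed contamination — flow instability miss; viscosity out of range match; pressure fluctuation miss; pressure drop high miss; conversion down miss
Every candidate fails on at least one observation.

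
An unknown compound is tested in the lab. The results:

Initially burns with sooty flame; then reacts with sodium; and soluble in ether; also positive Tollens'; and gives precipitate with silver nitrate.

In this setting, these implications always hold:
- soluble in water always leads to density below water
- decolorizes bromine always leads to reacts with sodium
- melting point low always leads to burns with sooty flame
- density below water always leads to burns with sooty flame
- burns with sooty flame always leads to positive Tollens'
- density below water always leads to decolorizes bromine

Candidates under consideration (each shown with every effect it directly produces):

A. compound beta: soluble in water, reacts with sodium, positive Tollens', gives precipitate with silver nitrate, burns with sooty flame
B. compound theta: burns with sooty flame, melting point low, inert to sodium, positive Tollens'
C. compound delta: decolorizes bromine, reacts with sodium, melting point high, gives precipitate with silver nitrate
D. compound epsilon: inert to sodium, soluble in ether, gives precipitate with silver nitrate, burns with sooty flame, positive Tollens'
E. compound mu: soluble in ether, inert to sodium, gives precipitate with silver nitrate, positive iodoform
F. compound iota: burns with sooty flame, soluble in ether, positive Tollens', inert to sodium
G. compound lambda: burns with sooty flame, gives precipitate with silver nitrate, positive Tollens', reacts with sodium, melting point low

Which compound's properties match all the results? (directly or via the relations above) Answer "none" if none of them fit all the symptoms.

Checking each candidate against the observations:
(A) compound beta — burns with sooty flame match; reacts with sodium match; soluble in ether miss; positive Tollens' match; gives precipitate with silver nitrate match
(B) compound theta — burns with sooty flame match; reacts with sodium miss; soluble in ether miss; positive Tollens' match; gives precipitate with silver nitrate miss
(C) compound delta — burns with sooty flame miss; reacts with sodium match; soluble in ether miss; positive Tollens' miss; gives precipitate with silver nitrate match
(D) compound epsilon — fails on reacts with sodium (predicts inert to sodium, not reacts with sodium)
(E) compound mu — burns with sooty flame miss; reacts with sodium miss; soluble in ether match; positive Tollens' miss; gives precipitate with silver nitrate match
(F) compound iota — burns with sooty flame match; reacts with sodium miss; soluble in ether match; positive Tollens' match; gives precipitate with silver nitrate miss
(G) compound lambda — does not account for soluble in ether
No candidate is consistent with all observations.

none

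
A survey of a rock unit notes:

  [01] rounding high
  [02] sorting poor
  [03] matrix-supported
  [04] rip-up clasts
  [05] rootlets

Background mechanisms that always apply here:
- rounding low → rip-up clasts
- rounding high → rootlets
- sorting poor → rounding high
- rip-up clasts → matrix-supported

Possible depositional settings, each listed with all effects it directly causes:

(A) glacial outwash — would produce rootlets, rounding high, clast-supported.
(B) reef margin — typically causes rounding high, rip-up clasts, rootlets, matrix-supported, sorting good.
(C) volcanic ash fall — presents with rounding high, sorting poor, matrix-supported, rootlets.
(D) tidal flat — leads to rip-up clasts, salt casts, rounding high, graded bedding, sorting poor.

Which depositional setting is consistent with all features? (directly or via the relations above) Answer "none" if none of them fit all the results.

D

For each candidate, compare predicted effects to what was observed:
(A) glacial outwash — rounding high yes; sorting poor NO; matrix-supported NO; rip-up clasts NO; rootlets yes
(B) reef margin — rounding high yes; sorting poor NO; matrix-supported yes; rip-up clasts yes; rootlets yes
(C) volcanic ash fall — rounding high yes; sorting poor yes; matrix-supported yes; rip-up clasts NO; rootlets yes
(D) tidal flat — rounding high yes; sorting poor yes; matrix-supported yes (by rip-up clasts → matrix-supported); rip-up clasts yes; rootlets yes (by rounding high → rootlets)
Only (D) is consistent with every observation.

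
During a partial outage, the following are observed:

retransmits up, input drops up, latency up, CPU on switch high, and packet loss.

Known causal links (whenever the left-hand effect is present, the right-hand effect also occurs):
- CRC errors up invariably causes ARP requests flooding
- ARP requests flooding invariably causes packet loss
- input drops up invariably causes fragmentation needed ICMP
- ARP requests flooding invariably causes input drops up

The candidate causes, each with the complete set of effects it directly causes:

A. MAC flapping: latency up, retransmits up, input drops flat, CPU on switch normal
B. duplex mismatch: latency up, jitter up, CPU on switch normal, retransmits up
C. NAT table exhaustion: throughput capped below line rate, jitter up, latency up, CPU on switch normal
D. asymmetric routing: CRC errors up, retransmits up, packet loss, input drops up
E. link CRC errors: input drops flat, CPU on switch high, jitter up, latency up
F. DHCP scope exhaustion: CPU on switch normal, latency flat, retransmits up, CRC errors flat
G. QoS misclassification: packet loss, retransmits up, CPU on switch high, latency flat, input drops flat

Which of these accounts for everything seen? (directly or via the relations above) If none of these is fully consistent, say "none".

Checking each candidate against the observations:
(A) MAC flapping — retransmits up match; input drops up miss; latency up match; CPU on switch high miss; packet loss miss
(B) duplex mismatch — retransmits up match; input drops up miss; latency up match; CPU on switch high miss; packet loss miss
(C) NAT table exhaustion — fails on retransmits up, input drops up, CPU on switch high, packet loss (predicts CPU on switch normal, not CPU on switch high)
(D) asymmetric routing — retransmits up match; input drops up match; latency up miss; CPU on switch high miss; packet loss match
(E) link CRC errors — retransmits up miss; input drops up miss; latency up match; CPU on switch high match; packet loss miss
(F) DHCP scope exhaustion — retransmits up match; input drops up miss; latency up miss; CPU on switch high miss; packet loss miss
(G) QoS misclassification — fails on input drops up, latency up (predicts input drops flat, not input drops up; predicts latency flat, not latency up)
No candidate is consistent with all observations.

none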